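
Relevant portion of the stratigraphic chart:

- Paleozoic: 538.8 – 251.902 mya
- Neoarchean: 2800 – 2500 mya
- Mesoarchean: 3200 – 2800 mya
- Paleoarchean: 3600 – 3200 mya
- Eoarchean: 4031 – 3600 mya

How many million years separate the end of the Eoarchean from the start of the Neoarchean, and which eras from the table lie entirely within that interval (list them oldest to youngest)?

The Eoarchean closes at 3600 Ma and the Neoarchean opens at 2800 Ma, so the interval is 3600 − 2800 = 800 Myr.
An era fits inside if it starts at or after 3600 Ma and ends at or before 2800 Ma; oldest first that gives Paleoarchean, Mesoarchean.

800 million years; Paleoarchean, Mesoarchean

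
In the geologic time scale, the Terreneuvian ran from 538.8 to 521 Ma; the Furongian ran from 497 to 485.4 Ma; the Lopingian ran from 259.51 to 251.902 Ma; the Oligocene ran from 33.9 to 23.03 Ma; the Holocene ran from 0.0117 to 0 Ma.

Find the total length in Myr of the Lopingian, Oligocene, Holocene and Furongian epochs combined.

30.0897 million years

Each duration: Lopingian = 7.608; Oligocene = 10.87; Holocene = 0.0117; Furongian = 11.6.
Sum: 7.608 + 10.87 + 0.0117 + 11.6 = 30.0897 Myr.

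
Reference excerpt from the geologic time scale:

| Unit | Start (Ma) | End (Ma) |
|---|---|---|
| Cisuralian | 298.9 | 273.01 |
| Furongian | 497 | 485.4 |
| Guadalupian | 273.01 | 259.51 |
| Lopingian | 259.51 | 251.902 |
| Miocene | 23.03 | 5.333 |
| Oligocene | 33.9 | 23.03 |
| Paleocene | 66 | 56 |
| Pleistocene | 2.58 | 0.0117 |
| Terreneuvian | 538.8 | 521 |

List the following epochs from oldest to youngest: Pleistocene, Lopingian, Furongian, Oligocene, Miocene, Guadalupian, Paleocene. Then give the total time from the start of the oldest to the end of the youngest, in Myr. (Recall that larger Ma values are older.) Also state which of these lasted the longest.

Furongian, Guadalupian, Lopingian, Paleocene, Oligocene, Miocene, Pleistocene; total span 496.9883 Myr; longest is Miocene

From the excerpt: Pleistocene 2.58–0.0117; Lopingian 259.51–251.902; Furongian 497–485.4; Oligocene 33.9–23.03; Miocene 23.03–5.333; Guadalupian 273.01–259.51; Paleocene 66–56 (Ma).
Larger Ma is earlier, so the oldest is Furongian and the youngest is Pleistocene; oldest to youngest: Furongian, Guadalupian, Lopingian, Paleocene, Oligocene, Miocene, Pleistocene.
Oldest start 497 minus youngest end 0.0117 gives 496.9883 Myr overall.
Individual lengths (start − end): Guadalupian 13.5; Lopingian 7.608; Furongian 11.6; Pleistocene 2.5683; Oligocene 10.87; Miocene 17.697; Paleocene 10. The largest is Miocene at 17.697 Myr.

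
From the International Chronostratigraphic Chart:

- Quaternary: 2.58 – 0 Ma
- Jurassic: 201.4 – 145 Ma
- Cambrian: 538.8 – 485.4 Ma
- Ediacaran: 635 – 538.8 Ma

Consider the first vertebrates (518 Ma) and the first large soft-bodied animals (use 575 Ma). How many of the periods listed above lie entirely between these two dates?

The older date is 575 Ma and the younger is 518 Ma.
No period both begins after 575 Ma and ends before 518 Ma, so the count is 0.

0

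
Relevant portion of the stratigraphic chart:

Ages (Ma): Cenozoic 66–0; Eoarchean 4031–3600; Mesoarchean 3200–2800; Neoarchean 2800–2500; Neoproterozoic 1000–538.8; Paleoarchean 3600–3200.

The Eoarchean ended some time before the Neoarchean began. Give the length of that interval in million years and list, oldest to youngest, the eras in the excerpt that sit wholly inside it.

800 million years; Paleoarchean, Mesoarchean

The Eoarchean closes at 3600 Ma and the Neoarchean opens at 2800 Ma, so the interval is 3600 − 2800 = 800 Myr.
An era fits inside if it starts at or after 3600 Ma and ends at or before 2800 Ma; oldest first that gives Paleoarchean, Mesoarchean.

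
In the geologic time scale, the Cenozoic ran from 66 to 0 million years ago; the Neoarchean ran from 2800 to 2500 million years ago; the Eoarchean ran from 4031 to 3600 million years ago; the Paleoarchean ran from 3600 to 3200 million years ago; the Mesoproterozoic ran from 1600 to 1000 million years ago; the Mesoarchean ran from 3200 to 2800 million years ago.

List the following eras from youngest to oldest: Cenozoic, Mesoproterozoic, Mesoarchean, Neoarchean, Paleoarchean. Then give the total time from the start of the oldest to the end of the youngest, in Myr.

From the excerpt: Cenozoic 66–0; Mesoproterozoic 1600–1000; Mesoarchean 3200–2800; Neoarchean 2800–2500; Paleoarchean 3600–3200 (Ma).
Larger Ma is earlier, so the oldest is Paleoarchean and the youngest is Cenozoic; youngest to oldest: Cenozoic, Mesoproterozoic, Neoarchean, Mesoarchean, Paleoarchean.
Oldest start 3600 minus youngest end 0 gives 3600 Myr overall.

Cenozoic → Mesoproterozoic → Neoarchean → Mesoarchean → Paleoarchean; total span 3600 Myr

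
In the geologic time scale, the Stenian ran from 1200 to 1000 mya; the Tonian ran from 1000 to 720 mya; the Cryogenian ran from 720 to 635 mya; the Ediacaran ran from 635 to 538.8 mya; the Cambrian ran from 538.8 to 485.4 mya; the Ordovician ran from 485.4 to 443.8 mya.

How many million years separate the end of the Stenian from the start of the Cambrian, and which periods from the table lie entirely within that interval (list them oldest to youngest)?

461.2 million years; Tonian, Cryogenian, Ediacaran

The Stenian closes at 1000 Ma and the Cambrian opens at 538.8 Ma, so the interval is 1000 − 538.8 = 461.2 Myr.
A period fits inside if it starts at or after 1000 Ma and ends at or before 538.8 Ma; oldest first that gives Tonian, Cryogenian, Ediacaran.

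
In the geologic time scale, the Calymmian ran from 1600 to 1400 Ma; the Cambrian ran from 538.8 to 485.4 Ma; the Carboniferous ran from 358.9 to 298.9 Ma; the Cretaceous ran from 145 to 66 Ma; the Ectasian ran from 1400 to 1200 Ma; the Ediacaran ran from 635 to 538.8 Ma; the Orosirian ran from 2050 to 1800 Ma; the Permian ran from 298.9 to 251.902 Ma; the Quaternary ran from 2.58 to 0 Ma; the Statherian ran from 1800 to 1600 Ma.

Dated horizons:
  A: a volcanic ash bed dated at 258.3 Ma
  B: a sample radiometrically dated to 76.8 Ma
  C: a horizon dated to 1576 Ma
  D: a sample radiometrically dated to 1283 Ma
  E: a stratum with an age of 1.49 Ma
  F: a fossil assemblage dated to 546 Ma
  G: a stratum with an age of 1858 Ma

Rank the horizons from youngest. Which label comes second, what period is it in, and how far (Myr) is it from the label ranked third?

B, in the Cretaceous; 181.5 million years to A

Sorted youngest-first by Ma: E (1.49), B (76.8), A (258.3), F (546), D (1283), C (1576), G (1858).
The second youngest is B at 76.8 Ma, which lies in 145–66 Ma: the Cretaceous.
The third youngest is A at 258.3 Ma; separation = |76.8 − 258.3| = 181.5 Myr.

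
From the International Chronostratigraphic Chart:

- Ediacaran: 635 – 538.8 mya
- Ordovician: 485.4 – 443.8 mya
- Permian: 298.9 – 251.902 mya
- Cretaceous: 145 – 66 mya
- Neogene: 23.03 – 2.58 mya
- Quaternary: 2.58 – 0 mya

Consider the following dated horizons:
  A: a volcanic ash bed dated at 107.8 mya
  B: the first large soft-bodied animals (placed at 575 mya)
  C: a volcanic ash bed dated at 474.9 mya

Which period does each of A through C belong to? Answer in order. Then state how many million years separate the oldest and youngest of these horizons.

Match each age against the start–end ranges in the excerpt: A = 107.8 Ma → Cretaceous (145–66); B = 575 Ma → Ediacaran (635–538.8); C = 474.9 Ma → Ordovician (485.4–443.8).
The largest age is 575 Ma and the smallest is 107.8 Ma; their difference is 467.2 Myr.

A — Cretaceous; B — Ediacaran; C — Ordovician; span 467.2 million years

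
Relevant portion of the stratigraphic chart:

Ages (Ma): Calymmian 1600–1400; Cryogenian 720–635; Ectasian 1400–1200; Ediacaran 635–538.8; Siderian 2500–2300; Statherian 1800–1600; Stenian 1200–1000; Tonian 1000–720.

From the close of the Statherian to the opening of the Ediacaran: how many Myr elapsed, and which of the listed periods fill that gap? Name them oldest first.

The Statherian closes at 1600 Ma and the Ediacaran opens at 635 Ma, so the interval is 1600 − 635 = 965 Myr.
A period fits inside if it starts at or after 1600 Ma and ends at or before 635 Ma; oldest first that gives Calymmian, Ectasian, Stenian, Tonian, Cryogenian.

965 million years; Calymmian, Ectasian, Stenian, Tonian, Cryogenian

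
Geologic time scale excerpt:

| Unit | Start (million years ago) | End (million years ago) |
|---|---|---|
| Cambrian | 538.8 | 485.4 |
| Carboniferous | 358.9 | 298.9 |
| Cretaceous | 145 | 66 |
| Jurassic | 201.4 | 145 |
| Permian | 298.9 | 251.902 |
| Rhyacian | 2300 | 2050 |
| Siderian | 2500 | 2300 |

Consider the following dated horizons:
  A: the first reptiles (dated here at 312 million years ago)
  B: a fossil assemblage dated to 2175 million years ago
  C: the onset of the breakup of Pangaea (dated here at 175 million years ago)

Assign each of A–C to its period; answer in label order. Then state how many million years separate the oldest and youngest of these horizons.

A: 312 Ma lies in 358.9–298.9 Ma, so Carboniferous.
B: 2175 Ma lies in 2300–2050 Ma, so Rhyacian.
C: 175 Ma lies in 201.4–145 Ma, so Jurassic.
Oldest = 2175 Ma, youngest = 175 Ma → span 2000 Myr.

A — Carboniferous; B — Rhyacian; C — Jurassic; span 2000 million years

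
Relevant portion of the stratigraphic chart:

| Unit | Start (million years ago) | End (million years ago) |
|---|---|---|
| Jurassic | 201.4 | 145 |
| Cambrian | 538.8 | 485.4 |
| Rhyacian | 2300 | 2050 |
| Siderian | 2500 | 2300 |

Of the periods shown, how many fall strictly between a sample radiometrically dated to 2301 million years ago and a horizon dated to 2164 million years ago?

0

The older date is 2301 Ma and the younger is 2164 Ma.
No period both begins after 2301 Ma and ends before 2164 Ma, so the count is 0.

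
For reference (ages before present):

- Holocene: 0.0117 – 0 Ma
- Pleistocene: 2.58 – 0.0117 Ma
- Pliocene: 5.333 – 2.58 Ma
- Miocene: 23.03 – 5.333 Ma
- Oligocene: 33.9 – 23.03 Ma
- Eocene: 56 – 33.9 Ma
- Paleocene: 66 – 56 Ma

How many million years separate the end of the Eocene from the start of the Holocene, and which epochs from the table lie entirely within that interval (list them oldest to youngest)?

33.8883 million years; Oligocene, Miocene, Pliocene, Pleistocene

The Eocene closes at 33.9 Ma and the Holocene opens at 0.0117 Ma, so the interval is 33.9 − 0.0117 = 33.8883 Myr.
An epoch fits inside if it starts at or after 33.9 Ma and ends at or before 0.0117 Ma; oldest first that gives Oligocene, Miocene, Pliocene, Pleistocene.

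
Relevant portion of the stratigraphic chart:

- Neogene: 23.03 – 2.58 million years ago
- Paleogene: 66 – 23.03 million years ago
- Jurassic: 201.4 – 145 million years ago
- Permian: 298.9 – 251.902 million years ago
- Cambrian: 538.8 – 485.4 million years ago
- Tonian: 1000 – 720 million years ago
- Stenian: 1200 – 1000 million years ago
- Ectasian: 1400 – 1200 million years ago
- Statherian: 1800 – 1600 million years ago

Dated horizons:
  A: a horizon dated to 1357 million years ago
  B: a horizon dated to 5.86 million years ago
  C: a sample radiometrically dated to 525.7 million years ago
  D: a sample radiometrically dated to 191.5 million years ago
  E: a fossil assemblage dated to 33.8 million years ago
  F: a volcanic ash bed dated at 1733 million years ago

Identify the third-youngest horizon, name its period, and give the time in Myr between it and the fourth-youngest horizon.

Sorted youngest-first by Ma: B (5.86), E (33.8), D (191.5), C (525.7), A (1357), F (1733).
The third youngest is D at 191.5 Ma, which lies in 201.4–145 Ma: the Jurassic.
The fourth youngest is C at 525.7 Ma; separation = |191.5 − 525.7| = 334.2 Myr.

D, in the Jurassic; 334.2 million years to C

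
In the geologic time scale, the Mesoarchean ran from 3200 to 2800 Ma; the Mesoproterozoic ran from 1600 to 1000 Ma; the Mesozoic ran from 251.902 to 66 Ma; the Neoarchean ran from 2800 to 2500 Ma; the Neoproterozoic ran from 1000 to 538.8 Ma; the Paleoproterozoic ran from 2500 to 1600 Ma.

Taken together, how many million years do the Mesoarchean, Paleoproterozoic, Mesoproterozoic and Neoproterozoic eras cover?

2361.2 million years

Duration is start − end for each: (3200 − 2800) + (2500 − 1600) + (1600 − 1000) + (1000 − 538.8).
That is 400 + 900 + 600 + 461.2, which totals 2361.2 million years.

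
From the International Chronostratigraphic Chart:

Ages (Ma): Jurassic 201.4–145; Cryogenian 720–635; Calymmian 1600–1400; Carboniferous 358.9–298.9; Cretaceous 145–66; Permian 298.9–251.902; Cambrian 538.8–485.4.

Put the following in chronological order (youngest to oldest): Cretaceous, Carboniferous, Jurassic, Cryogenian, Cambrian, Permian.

Read off each span (Ma): Cretaceous 145–66; Carboniferous 358.9–298.9; Jurassic 201.4–145; Cryogenian 720–635; Cambrian 538.8–485.4; Permian 298.9–251.902.
Larger Ma is older, so oldest→youngest is Cryogenian, Cambrian, Carboniferous, Permian, Jurassic, Cretaceous; reverse it for youngest→oldest.

Cretaceous → Jurassic → Permian → Carboniferous → Cambrian → Cryogenian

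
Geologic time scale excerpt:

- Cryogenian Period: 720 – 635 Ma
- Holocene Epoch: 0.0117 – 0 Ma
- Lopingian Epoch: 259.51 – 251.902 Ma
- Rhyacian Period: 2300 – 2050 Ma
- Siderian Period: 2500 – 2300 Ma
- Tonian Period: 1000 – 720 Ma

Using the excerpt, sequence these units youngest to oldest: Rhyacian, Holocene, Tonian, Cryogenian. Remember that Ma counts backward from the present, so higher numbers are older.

Holocene, Cryogenian, Tonian, Rhyacian

Sorting by start age (ascending Ma, since larger Ma = older): Holocene began 0.0117, Cryogenian began 720, Tonian began 1000, Rhyacian began 2300.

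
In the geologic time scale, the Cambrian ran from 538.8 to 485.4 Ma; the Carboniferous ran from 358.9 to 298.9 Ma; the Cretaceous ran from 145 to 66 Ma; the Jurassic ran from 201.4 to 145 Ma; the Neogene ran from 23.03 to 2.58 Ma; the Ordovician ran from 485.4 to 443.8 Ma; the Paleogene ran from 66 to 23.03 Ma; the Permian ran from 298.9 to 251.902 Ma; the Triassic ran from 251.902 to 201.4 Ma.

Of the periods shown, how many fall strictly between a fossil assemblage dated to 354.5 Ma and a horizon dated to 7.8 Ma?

354.5 Ma sits inside the Carboniferous (358.9–298.9) and 7.8 Ma inside the Neogene (23.03–2.58); neither of those is wholly between the two dates.
The listed periods lying completely between them are Permian, Triassic, Jurassic, Cretaceous, Paleogene — 5 in all.

5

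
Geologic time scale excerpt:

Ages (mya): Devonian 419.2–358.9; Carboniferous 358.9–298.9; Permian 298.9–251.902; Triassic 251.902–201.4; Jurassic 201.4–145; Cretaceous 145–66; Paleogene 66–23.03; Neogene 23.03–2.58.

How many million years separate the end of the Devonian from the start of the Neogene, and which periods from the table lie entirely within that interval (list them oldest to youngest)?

335.87 million years; Carboniferous, Permian, Triassic, Jurassic, Cretaceous, Paleogene

The Devonian closes at 358.9 Ma and the Neogene opens at 23.03 Ma, so the interval is 358.9 − 23.03 = 335.87 Myr.
A period fits inside if it starts at or after 358.9 Ma and ends at or before 23.03 Ma; oldest first that gives Carboniferous, Permian, Triassic, Jurassic, Cretaceous, Paleogene.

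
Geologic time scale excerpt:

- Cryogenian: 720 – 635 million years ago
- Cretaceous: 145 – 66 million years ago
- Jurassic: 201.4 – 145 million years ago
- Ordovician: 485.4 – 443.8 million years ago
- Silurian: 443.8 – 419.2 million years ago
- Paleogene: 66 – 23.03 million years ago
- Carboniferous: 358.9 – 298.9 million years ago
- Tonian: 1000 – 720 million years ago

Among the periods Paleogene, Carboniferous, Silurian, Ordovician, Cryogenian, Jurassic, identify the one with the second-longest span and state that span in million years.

Carboniferous, 60 million years

Start − end for each: Paleogene 66 − 23.03 = 42.97; Carboniferous 358.9 − 298.9 = 60; Silurian 443.8 − 419.2 = 24.6; Ordovician 485.4 − 443.8 = 41.6; Cryogenian 720 − 635 = 85; Jurassic 201.4 − 145 = 56.4.
Ranking these from longest: Cryogenian > Carboniferous > Jurassic > Paleogene > Ordovician > Silurian.
Position 2 in that ranking is Carboniferous, which lasted 60 Myr.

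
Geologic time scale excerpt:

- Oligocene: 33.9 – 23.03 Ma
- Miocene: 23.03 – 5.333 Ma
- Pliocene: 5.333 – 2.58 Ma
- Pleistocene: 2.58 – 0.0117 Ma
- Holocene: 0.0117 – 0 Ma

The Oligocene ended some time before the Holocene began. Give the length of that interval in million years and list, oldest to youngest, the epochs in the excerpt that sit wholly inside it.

The Oligocene closes at 23.03 Ma and the Holocene opens at 0.0117 Ma, so the interval is 23.03 − 0.0117 = 23.0183 Myr.
An epoch fits inside if it starts at or after 23.03 Ma and ends at or before 0.0117 Ma; oldest first that gives Miocene, Pliocene, Pleistocene.

23.0183 million years; Miocene, Pliocene, Pleistocene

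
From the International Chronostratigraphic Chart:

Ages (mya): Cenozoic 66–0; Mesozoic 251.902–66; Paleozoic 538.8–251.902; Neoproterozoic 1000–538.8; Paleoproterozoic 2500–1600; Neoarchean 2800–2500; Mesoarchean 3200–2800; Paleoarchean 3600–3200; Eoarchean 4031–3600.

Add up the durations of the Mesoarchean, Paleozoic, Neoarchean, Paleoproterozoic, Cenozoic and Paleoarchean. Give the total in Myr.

Duration is start − end for each: (3200 − 2800) + (538.8 − 251.902) + (2800 − 2500) + (2500 − 1600) + (66 − 0) + (3600 − 3200).
That is 400 + 286.898 + 300 + 900 + 66 + 400, which totals 2352.898 million years.

2352.898 million years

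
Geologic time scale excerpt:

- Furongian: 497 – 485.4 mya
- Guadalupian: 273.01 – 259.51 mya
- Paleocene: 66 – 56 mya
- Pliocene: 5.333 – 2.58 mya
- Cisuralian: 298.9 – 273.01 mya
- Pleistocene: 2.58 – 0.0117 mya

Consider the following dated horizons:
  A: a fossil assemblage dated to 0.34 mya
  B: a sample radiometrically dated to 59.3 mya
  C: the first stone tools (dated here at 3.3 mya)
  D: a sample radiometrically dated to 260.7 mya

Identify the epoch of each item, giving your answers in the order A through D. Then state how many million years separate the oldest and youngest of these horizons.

A: 0.34 Ma lies in 2.58–0.0117 Ma, so Pleistocene.
B: 59.3 Ma lies in 66–56 Ma, so Paleocene.
C: 3.3 Ma lies in 5.333–2.58 Ma, so Pliocene.
D: 260.7 Ma lies in 273.01–259.51 Ma, so Guadalupian.
Oldest = 260.7 Ma, youngest = 0.34 Ma → span 260.36 Myr.

A — Pleistocene; B — Paleocene; C — Pliocene; D — Guadalupian; span 260.36 million years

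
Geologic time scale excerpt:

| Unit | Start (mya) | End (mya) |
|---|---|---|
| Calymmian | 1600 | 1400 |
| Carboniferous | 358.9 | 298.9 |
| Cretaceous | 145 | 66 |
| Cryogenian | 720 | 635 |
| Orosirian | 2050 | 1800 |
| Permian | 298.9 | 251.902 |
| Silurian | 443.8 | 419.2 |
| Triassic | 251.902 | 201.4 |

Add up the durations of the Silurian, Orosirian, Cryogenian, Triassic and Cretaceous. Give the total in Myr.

489.102 million years

Duration is start − end for each: (443.8 − 419.2) + (2050 − 1800) + (720 − 635) + (251.902 − 201.4) + (145 − 66).
That is 24.6 + 250 + 85 + 50.502 + 79, which totals 489.102 million years.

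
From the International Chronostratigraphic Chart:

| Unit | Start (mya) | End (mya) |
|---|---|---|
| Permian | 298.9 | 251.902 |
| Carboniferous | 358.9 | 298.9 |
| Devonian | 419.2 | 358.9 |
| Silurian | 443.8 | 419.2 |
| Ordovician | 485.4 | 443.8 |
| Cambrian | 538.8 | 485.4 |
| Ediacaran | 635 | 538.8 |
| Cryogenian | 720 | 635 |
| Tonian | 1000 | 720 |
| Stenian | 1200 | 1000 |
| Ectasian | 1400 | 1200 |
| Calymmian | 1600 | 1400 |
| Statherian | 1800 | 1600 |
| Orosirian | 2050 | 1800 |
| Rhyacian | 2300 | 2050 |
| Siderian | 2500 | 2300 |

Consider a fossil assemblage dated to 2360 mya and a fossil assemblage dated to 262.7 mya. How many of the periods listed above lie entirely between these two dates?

14

2360 Ma sits inside the Siderian (2500–2300) and 262.7 Ma inside the Permian (298.9–251.902); neither of those is wholly between the two dates.
The listed periods lying completely between them are Rhyacian, Orosirian, Statherian, Calymmian, Ectasian, Stenian, Tonian, Cryogenian, Ediacaran, Cambrian, Ordovician, Silurian, Devonian, Carboniferous — 14 in all.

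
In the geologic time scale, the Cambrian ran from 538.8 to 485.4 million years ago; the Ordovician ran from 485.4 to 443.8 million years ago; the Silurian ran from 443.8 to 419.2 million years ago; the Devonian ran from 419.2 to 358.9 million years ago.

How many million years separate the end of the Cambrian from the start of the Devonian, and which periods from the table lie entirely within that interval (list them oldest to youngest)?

66.2 million years; Ordovician, Silurian

The Cambrian closes at 485.4 Ma and the Devonian opens at 419.2 Ma, so the interval is 485.4 − 419.2 = 66.2 Myr.
A period fits inside if it starts at or after 485.4 Ma and ends at or before 419.2 Ma; oldest first that gives Ordovician, Silurian.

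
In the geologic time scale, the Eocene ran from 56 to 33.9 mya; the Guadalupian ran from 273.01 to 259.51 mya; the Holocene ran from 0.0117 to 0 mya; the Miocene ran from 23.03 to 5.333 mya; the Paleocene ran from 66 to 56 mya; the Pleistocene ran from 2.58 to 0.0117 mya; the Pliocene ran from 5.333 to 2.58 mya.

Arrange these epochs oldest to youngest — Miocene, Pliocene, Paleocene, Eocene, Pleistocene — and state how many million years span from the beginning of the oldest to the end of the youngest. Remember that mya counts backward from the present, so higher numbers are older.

Paleocene, Eocene, Miocene, Pliocene, Pleistocene; total span 65.9883 Myr

From the excerpt: Miocene 23.03–5.333; Pliocene 5.333–2.58; Paleocene 66–56; Eocene 56–33.9; Pleistocene 2.58–0.0117 (Ma).
Larger Ma is earlier, so the oldest is Paleocene and the youngest is Pleistocene; oldest to youngest: Paleocene, Eocene, Miocene, Pliocene, Pleistocene.
Oldest start 66 minus youngest end 0.0117 gives 65.9883 Myr overall.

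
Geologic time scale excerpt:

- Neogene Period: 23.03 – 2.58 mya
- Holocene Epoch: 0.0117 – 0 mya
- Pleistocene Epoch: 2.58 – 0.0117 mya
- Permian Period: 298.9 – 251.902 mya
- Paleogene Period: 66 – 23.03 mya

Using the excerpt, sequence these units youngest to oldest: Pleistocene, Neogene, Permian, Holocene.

The oldest of these is Permian (starts 298.9 Ma) and the youngest is Holocene (ends 0 Ma).
In between, by decreasing start age: Neogene (23.03), Pleistocene (2.58).
Listing youngest first means reversing that sequence.

Holocene, Pleistocene, Neogene, Permian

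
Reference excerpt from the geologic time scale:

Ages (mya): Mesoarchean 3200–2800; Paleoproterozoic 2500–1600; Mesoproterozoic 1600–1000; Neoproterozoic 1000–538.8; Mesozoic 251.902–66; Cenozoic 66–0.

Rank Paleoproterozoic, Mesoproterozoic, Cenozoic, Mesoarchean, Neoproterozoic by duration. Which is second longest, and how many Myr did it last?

Mesoproterozoic, 600 million years

Durations: Paleoproterozoic 900; Mesoproterozoic 600; Cenozoic 66; Mesoarchean 400; Neoproterozoic 461.2 Myr.
Sorted longest-first: Paleoproterozoic (900), Mesoproterozoic (600), Neoproterozoic (461.2), Mesoarchean (400), Cenozoic (66).
The second longest is Mesoproterozoic at 600 Myr.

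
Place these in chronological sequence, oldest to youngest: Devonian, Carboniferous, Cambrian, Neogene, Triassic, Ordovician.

Era membership (oldest first within each) — Paleozoic: Cambrian, Ordovician, Devonian, Carboniferous; Mesozoic: Triassic; Cenozoic: Neogene. Paleozoic precedes Mesozoic, which precedes Cenozoic. Concatenating the groups in that era order gives oldest to youngest directly.

Cambrian → Ordovician → Devonian → Carboniferous → Triassic → Neogene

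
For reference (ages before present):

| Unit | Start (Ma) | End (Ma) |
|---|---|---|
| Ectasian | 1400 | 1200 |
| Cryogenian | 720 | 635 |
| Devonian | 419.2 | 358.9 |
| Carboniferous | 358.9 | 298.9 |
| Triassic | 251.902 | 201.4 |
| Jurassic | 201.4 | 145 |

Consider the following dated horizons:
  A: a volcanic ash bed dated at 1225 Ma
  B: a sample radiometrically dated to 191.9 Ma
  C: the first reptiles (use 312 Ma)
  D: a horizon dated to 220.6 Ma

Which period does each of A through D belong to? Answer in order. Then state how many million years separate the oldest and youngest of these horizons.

Match each age against the start–end ranges in the excerpt: A = 1225 Ma → Ectasian (1400–1200); B = 191.9 Ma → Jurassic (201.4–145); C = 312 Ma → Carboniferous (358.9–298.9); D = 220.6 Ma → Triassic (251.902–201.4).
The largest age is 1225 Ma and the smallest is 191.9 Ma; their difference is 1033.1 Myr.

A — Ectasian; B — Jurassic; C — Carboniferous; D — Triassic; span 1033.1 million years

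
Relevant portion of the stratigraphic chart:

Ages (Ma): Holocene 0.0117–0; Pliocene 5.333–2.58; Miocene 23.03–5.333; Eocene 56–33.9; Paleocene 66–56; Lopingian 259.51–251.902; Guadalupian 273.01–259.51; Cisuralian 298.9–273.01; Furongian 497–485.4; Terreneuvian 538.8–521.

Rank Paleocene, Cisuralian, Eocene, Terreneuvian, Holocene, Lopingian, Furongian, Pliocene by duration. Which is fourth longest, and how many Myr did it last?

Start − end for each: Paleocene 66 − 56 = 10; Cisuralian 298.9 − 273.01 = 25.89; Eocene 56 − 33.9 = 22.1; Terreneuvian 538.8 − 521 = 17.8; Holocene 0.0117 − 0 = 0.0117; Lopingian 259.51 − 251.902 = 7.608; Furongian 497 − 485.4 = 11.6; Pliocene 5.333 − 2.58 = 2.753.
Ranking these from longest: Cisuralian > Eocene > Terreneuvian > Furongian > Paleocene > Lopingian > Pliocene > Holocene.
Position 4 in that ranking is Furongian, which lasted 11.6 Myr.

Furongian, 11.6 million years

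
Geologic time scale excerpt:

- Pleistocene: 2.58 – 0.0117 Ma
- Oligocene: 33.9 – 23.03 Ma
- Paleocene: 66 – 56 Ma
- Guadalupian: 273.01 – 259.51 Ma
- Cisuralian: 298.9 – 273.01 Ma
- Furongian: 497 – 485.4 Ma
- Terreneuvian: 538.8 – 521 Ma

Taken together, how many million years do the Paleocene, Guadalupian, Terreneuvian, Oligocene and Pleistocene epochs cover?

54.7383 million years

Each duration: Paleocene = 10; Guadalupian = 13.5; Terreneuvian = 17.8; Oligocene = 10.87; Pleistocene = 2.5683.
Sum: 10 + 13.5 + 17.8 + 10.87 + 2.5683 = 54.7383 Myr.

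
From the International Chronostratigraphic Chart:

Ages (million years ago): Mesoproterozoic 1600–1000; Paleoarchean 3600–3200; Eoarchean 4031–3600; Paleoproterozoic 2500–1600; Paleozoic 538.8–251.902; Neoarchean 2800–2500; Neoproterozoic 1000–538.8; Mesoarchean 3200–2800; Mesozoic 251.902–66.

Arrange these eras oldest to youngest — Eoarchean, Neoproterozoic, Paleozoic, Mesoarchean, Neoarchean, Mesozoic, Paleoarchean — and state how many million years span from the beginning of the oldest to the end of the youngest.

Eoarchean, Paleoarchean, Mesoarchean, Neoarchean, Neoproterozoic, Paleozoic, Mesozoic; total span 3965 Myr

Start ages (Ma): Eoarchean 4031, Paleoarchean 3600, Mesoarchean 3200, Neoarchean 2800, Neoproterozoic 1000, Paleozoic 538.8, Mesozoic 251.902.
Ordered oldest to youngest: Eoarchean, Paleoarchean, Mesoarchean, Neoarchean, Neoproterozoic, Paleozoic, Mesozoic.
Span = 4031 − 66 = 3965 Myr.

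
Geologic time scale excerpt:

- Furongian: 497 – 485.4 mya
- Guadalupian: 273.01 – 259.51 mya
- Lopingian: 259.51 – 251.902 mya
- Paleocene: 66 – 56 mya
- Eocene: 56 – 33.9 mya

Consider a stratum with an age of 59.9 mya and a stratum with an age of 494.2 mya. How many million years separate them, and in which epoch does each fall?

Elapsed time: 494.2 − 59.9 = 434.3 Myr.
59.9 Ma lies within 66–56 Ma: Paleocene.
494.2 Ma lies within 497–485.4 Ma: Furongian.

434.3 million years apart; the first in the Paleocene, the second in the Furongian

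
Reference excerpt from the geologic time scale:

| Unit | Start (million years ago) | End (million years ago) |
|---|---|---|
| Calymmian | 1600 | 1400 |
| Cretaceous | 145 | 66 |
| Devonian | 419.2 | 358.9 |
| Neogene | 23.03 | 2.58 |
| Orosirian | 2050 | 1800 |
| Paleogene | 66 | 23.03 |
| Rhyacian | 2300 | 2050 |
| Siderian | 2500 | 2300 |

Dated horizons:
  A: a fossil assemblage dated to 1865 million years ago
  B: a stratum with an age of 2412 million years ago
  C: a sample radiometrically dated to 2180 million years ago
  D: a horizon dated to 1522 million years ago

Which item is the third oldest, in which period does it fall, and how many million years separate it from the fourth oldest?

A, in the Orosirian; 343 million years to D

Sorted oldest-first by Ma: B (2412), C (2180), A (1865), D (1522).
The third oldest is A at 1865 Ma, which lies in 2050–1800 Ma: the Orosirian.
The fourth oldest is D at 1522 Ma; separation = |1865 − 1522| = 343 Myr.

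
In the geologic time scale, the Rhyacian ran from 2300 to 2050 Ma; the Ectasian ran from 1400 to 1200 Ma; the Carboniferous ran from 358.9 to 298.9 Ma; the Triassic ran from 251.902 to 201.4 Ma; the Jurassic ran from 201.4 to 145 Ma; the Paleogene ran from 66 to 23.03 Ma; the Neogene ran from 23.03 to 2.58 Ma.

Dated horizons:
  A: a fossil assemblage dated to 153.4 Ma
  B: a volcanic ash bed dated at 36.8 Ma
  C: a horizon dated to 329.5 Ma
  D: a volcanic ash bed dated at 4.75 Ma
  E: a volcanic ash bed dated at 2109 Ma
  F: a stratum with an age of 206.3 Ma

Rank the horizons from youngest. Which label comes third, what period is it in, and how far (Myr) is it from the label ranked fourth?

Sorted youngest-first by Ma: D (4.75), B (36.8), A (153.4), F (206.3), C (329.5), E (2109).
The third youngest is A at 153.4 Ma, which lies in 201.4–145 Ma: the Jurassic.
The fourth youngest is F at 206.3 Ma; separation = |153.4 − 206.3| = 52.9 Myr.

A, in the Jurassic; 52.9 million years to F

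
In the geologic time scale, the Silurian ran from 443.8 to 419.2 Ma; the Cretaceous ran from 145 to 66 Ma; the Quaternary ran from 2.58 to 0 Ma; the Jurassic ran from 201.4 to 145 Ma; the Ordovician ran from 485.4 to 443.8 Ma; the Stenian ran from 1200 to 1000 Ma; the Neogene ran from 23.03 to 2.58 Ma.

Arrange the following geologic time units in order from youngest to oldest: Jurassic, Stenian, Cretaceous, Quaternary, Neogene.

Sorting by start age (ascending Ma, since larger Ma = older): Quaternary began 2.58, Neogene began 23.03, Cretaceous began 145, Jurassic began 201.4, Stenian began 1200.

Quaternary, Neogene, Cretaceous, Jurassic, Stenian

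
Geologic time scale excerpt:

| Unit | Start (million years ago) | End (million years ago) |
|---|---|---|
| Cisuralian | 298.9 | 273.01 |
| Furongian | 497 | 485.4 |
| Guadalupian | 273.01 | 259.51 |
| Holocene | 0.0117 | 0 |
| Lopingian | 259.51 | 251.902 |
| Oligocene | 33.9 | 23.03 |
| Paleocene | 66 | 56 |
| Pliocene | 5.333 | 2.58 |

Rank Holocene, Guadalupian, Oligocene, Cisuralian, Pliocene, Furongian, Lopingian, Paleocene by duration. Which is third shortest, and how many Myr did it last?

Lopingian, 7.608 million years

Durations: Holocene 0.0117; Guadalupian 13.5; Oligocene 10.87; Cisuralian 25.89; Pliocene 2.753; Furongian 11.6; Lopingian 7.608; Paleocene 10 Myr.
Sorted shortest-first: Holocene (0.0117), Pliocene (2.753), Lopingian (7.608), Paleocene (10), Oligocene (10.87), Furongian (11.6), Guadalupian (13.5), Cisuralian (25.89).
The third shortest is Lopingian at 7.608 Myr.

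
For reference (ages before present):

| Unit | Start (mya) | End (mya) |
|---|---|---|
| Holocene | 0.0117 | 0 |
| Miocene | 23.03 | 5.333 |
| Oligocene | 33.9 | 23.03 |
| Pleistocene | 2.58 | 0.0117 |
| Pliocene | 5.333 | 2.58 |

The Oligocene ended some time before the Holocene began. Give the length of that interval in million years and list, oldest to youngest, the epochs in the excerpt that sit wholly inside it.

The Oligocene closes at 23.03 Ma and the Holocene opens at 0.0117 Ma, so the interval is 23.03 − 0.0117 = 23.0183 Myr.
An epoch fits inside if it starts at or after 23.03 Ma and ends at or before 0.0117 Ma; oldest first that gives Miocene, Pliocene, Pleistocene.

23.0183 million years; Miocene, Pliocene, Pleistocene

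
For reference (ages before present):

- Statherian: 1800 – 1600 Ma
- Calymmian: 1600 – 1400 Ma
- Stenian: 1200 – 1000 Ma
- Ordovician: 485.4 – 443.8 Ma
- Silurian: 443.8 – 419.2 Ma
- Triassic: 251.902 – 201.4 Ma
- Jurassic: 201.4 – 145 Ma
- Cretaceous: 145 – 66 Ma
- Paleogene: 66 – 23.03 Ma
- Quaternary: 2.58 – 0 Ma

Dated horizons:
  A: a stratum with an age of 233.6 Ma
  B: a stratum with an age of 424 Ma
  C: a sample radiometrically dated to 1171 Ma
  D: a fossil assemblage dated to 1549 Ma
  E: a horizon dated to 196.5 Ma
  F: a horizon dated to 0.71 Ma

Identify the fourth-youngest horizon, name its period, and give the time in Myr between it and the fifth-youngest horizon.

B, in the Silurian; 747 million years to C

Smaller Ma means younger, so youngest first: F 0.71 < E 196.5 < A 233.6 < B 424 < C 1171 < D 1549.
Counting 4 along gives B (424 Ma); the excerpt puts that inside the Silurian, 443.8–419.2 Ma.
Next in line is C (1171 Ma), and 1171 − 424 = 747 Myr.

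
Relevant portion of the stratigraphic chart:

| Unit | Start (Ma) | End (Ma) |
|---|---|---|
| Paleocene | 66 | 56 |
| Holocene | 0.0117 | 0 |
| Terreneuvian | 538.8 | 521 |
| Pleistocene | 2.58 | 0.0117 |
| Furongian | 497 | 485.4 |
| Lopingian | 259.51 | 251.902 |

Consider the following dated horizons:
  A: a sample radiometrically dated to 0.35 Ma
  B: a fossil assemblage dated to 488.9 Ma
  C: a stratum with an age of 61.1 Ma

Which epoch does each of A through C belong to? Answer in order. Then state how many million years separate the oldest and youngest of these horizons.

A — Pleistocene; B — Furongian; C — Paleocene; span 488.55 million years

Match each age against the start–end ranges in the excerpt: A = 0.35 Ma → Pleistocene (2.58–0.0117); B = 488.9 Ma → Furongian (497–485.4); C = 61.1 Ma → Paleocene (66–56).
The largest age is 488.9 Ma and the smallest is 0.35 Ma; their difference is 488.55 Myr.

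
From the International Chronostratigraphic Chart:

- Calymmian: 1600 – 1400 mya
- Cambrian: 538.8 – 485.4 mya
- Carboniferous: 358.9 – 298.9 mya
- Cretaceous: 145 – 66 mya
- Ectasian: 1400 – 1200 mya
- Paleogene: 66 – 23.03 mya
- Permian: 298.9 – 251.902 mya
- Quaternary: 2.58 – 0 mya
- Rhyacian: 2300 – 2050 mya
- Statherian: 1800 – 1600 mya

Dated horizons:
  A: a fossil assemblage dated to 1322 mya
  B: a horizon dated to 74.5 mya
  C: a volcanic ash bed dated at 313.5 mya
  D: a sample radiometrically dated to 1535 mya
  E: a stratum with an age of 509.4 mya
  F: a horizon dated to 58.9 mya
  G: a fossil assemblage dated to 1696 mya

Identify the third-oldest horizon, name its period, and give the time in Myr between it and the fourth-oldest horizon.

A, in the Ectasian; 812.6 million years to E

Sorted oldest-first by Ma: G (1696), D (1535), A (1322), E (509.4), C (313.5), B (74.5), F (58.9).
The third oldest is A at 1322 Ma, which lies in 1400–1200 Ma: the Ectasian.
The fourth oldest is E at 509.4 Ma; separation = |1322 − 509.4| = 812.6 Myr.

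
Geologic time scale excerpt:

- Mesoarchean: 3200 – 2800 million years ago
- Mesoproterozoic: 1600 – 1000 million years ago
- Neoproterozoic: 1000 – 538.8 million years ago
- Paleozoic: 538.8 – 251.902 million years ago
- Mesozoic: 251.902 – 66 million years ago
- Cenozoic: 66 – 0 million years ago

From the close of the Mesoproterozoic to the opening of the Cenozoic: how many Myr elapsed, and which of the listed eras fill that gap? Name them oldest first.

934 million years; Neoproterozoic, Paleozoic, Mesozoic

The Mesoproterozoic closes at 1000 Ma and the Cenozoic opens at 66 Ma, so the interval is 1000 − 66 = 934 Myr.
An era fits inside if it starts at or after 1000 Ma and ends at or before 66 Ma; oldest first that gives Neoproterozoic, Paleozoic, Mesozoic.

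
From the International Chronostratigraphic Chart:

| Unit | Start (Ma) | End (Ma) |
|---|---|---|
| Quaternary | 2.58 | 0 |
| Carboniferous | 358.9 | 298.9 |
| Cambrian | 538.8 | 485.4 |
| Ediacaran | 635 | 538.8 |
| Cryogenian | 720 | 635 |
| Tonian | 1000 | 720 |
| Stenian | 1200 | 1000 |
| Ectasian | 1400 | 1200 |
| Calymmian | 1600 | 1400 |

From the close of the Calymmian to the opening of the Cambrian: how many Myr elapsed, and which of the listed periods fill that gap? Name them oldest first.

861.2 million years; Ectasian, Stenian, Tonian, Cryogenian, Ediacaran

The Calymmian closes at 1400 Ma and the Cambrian opens at 538.8 Ma, so the interval is 1400 − 538.8 = 861.2 Myr.
A period fits inside if it starts at or after 1400 Ma and ends at or before 538.8 Ma; oldest first that gives Ectasian, Stenian, Tonian, Cryogenian, Ediacaran.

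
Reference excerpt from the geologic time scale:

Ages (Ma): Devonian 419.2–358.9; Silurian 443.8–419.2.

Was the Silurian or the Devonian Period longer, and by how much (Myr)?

Devonian, by 35.7 million years

Silurian: 443.8 − 419.2 = 24.6 Myr.
Devonian: 419.2 − 358.9 = 60.3 Myr.
Difference: 60.3 − 24.6 = 35.7 Myr, so the Devonian was longer.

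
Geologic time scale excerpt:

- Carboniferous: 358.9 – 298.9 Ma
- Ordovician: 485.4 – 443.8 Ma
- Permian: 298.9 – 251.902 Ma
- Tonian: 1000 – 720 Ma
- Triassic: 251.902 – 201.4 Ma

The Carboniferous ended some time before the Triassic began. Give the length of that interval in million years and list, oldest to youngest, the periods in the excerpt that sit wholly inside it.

46.998 million years; Permian

End of Carboniferous = 298.9 Ma; start of Triassic = 251.902 Ma.
Gap = 298.9 − 251.902 = 46.998 Myr.
Periods wholly inside 298.9–251.902 Ma: Permian (298.9–251.902).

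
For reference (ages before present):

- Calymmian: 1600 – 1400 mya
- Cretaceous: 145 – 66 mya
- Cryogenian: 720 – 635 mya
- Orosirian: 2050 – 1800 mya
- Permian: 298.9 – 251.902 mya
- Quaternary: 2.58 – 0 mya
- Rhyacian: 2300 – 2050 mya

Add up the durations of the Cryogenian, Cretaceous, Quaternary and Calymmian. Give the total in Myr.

366.58 million years

Each duration: Cryogenian = 85; Cretaceous = 79; Quaternary = 2.58; Calymmian = 200.
Sum: 85 + 79 + 2.58 + 200 = 366.58 Myr.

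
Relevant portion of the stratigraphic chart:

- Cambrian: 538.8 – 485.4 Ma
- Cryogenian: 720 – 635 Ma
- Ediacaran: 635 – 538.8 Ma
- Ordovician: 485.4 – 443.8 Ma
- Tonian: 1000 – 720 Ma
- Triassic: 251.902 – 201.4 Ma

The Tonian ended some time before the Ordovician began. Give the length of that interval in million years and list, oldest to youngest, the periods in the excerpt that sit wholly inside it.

234.6 million years; Cryogenian, Ediacaran, Cambrian

The Tonian closes at 720 Ma and the Ordovician opens at 485.4 Ma, so the interval is 720 − 485.4 = 234.6 Myr.
A period fits inside if it starts at or after 720 Ma and ends at or before 485.4 Ma; oldest first that gives Cryogenian, Ediacaran, Cambrian.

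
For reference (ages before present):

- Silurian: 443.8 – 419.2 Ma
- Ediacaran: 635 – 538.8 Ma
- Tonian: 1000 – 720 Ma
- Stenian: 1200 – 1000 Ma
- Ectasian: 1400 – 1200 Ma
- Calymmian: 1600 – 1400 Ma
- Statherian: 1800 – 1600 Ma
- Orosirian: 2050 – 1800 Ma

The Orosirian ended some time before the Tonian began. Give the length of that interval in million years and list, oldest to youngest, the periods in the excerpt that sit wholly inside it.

800 million years; Statherian, Calymmian, Ectasian, Stenian

End of Orosirian = 1800 Ma; start of Tonian = 1000 Ma.
Gap = 1800 − 1000 = 800 Myr.
Periods wholly inside 1800–1000 Ma: Statherian (1800–1600), Calymmian (1600–1400), Ectasian (1400–1200), Stenian (1200–1000).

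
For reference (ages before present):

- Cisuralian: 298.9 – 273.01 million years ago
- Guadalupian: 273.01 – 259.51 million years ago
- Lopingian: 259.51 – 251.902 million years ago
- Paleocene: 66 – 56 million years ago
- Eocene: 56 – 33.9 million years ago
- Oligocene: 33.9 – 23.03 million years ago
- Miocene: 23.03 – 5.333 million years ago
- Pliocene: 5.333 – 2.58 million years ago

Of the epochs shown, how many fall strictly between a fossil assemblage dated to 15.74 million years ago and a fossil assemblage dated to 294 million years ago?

5

294 Ma sits inside the Cisuralian (298.9–273.01) and 15.74 Ma inside the Miocene (23.03–5.333); neither of those is wholly between the two dates.
The listed epochs lying completely between them are Guadalupian, Lopingian, Paleocene, Eocene, Oligocene — 5 in all.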